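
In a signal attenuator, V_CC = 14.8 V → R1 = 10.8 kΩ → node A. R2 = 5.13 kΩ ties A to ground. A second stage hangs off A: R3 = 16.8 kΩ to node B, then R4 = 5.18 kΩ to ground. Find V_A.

V_A ≈ 4.11 V

Looking into the second stage from A: R3 + R4 = 21.98 kΩ appears in parallel with R2.
Effective lower resistance at A: R2 ‖ 21.98 = 4.159 kΩ.
First divider: V_A = V_CC · 4.159/(10.8 + 4.159) = 4.115 V.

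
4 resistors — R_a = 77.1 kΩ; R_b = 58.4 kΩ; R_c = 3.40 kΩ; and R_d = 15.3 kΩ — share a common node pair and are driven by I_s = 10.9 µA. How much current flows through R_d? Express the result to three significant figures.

I ≈ 1.83 µA

Conductances: ΣG = 1/77.1 + 1/58.4 + 1/3.40 + 1/15.3 = 0.3896 (1/kΩ).
By the current-divider rule, I = I_s · G_k/ΣG = 10.9 × 0.1678 = 1.829 µA.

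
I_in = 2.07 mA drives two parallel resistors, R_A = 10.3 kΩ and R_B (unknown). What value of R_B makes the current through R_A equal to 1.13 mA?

R_B ≈ 12.4 kΩ

In a two-way split, I_A/I_in = R_B/(R_A + R_B).
1.13/2.07 = R_B/(R_A + R_B) → R_B = R_A · (0.5459)/(1 − 0.5459) = 10.3 × 1.202 = 12.38 kΩ.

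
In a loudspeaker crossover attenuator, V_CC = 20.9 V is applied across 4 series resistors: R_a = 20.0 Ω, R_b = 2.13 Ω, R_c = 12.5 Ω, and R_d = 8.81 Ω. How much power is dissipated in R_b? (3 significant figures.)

P ≈ 0.493 W

The common current is I = 20.9/43.44 = 0.4811 A.
V(R_b) = I·R = 1.025 V; P = V·I = 1.025 × 0.4811 = 0.4931 W.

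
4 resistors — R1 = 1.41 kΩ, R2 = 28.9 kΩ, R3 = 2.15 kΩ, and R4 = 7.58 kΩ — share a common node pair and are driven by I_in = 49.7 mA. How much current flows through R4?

Total conductance ΣG = 1/1.41 + 1/28.9 + 1/2.15 + 1/7.58 = 1.341 (units of 1/kΩ).
Current divider: I(R4) = I_in · G_k/ΣG = 49.7 × (0.1319/1.341) = 49.7 × 0.09839 = 4.890 mA.

I ≈ 4.89 mA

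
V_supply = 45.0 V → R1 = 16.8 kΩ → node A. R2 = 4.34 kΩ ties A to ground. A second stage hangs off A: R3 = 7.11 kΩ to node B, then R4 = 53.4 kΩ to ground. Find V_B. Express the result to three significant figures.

V_B ≈ 7.71 V

Looking into the second stage from A: R3 + R4 = 60.51 kΩ appears in parallel with R2.
Effective lower resistance at A: R2 ‖ 60.51 = 4.050 kΩ.
V_A = 45.0 × 4.050/(16.8 + 4.050) = 8.740 V.
V_B = V_A × 0.8825 = 7.713 V.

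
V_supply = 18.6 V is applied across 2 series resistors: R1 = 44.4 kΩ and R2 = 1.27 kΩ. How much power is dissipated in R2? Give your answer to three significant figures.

P ≈ 0.211 mW

ΣR = 45.67 kΩ → I = 18.6/45.67 = 0.4073 mA.
V(R2) = I·R = 0.5172 V; P = V·I = 0.5172 × 0.4073 = 0.2107 mW.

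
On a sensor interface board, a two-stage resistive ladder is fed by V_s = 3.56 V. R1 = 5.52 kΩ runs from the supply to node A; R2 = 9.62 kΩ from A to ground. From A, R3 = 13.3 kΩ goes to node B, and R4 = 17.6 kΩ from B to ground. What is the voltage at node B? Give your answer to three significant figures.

The second stage (R3 + R4 = 30.90 kΩ) loads node A in parallel with R2.
R2 ‖ (R3+R4) = 7.336 kΩ.
V_A = 3.56 × 7.336/(5.52 + 7.336) = 2.031 V.
Stage 2 is unloaded, so V_B = V_A · R4/(R3+R4) = 2.031 × 17.6/30.90 = 1.157 V.

V_B ≈ 1.16 V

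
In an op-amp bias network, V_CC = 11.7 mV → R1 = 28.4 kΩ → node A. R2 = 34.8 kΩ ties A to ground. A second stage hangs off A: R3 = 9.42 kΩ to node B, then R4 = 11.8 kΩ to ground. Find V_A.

V_A ≈ 3.71 mV

Node A sees R2 in parallel with the series input of stage 2, R3 + R4 = 21.22 kΩ.
Effective lower resistance at A: R2 ‖ 21.22 = 13.18 kΩ.
V_A = 11.7 × 13.18/(28.4 + 13.18) = 3.709 mV.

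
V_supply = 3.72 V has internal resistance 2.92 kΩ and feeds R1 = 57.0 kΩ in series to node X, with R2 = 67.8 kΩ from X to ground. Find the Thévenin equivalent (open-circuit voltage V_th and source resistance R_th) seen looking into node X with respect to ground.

R1' = 2.92 + 57.0 = 59.92 kΩ (source resistance + R1).
Open-circuit (no load on X): V_th = V_supply · R2/(R1' + R2) = 3.72 × 67.8/(59.92 + 67.8) = 1.975 V.
Zeroing V_supply shorts the top of R1' to ground, so R_th = R1' ‖ R2 = 31.81 kΩ.

V_th ≈ 1.97 V, R_th ≈ 31.8 kΩ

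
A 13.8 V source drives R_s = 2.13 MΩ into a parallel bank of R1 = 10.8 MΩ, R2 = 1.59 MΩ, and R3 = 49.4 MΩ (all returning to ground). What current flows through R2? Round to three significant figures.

I ≈ 3.36 µA

Equivalent of the parallel group: R_p = 1.348 MΩ.
V_A = 13.8 × 1.348/3.478 = 5.349 V.
Branch current I = V_A/R2 = 5.349/1.59 = 3.364 µA.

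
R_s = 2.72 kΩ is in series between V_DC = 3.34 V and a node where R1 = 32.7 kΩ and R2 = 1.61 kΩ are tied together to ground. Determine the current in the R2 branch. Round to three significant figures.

I ≈ 0.748 mA

Combine the parallel branches: R_p = (1/32.7 + 1/1.61)⁻¹ = 1.534 kΩ.
V_A by voltage divider: V_A = 3.34 × 1.534/(2.72 + 1.534) = 1.205 V.
Branch current I = V_A/R2 = 1.205/1.61 = 0.7482 mA.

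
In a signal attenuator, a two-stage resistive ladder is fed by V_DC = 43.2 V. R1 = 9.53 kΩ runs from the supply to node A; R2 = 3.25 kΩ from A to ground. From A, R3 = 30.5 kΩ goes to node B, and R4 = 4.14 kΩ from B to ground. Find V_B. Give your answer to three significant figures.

The second stage (R3 + R4 = 34.64 kΩ) loads node A in parallel with R2.
Effective lower resistance at A: R2 ‖ 34.64 = 2.971 kΩ.
First divider: V_A = V_DC · 2.971/(9.53 + 2.971) = 10.27 V.
V_B = V_A × 0.1195 = 1.227 V.

V_B ≈ 1.23 V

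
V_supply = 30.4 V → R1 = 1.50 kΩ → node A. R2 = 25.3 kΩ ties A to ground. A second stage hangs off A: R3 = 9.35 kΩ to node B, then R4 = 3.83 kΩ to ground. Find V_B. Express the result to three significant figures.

The second stage (R3 + R4 = 13.18 kΩ) loads node A in parallel with R2.
Effective lower resistance at A: R2 ‖ 13.18 = 8.666 kΩ.
First divider: V_A = V_supply · 8.666/(1.50 + 8.666) = 25.91 V.
Stage 2 is unloaded, so V_B = V_A · R4/(R3+R4) = 25.91 × 3.83/13.18 = 7.530 V.

V_B ≈ 7.53 V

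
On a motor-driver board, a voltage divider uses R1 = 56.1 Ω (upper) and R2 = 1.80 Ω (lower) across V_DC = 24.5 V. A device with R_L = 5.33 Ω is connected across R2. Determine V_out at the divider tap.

V_out ≈ 0.574 V

The load sits in parallel with R2, giving an effective lower resistance R2' = R2·R_L/(R2+R_L) = 1.346 Ω.
Then V_out = V_DC · R2'/(R1 + R2') = 24.5 × 1.346/57.45 = 0.5739 V.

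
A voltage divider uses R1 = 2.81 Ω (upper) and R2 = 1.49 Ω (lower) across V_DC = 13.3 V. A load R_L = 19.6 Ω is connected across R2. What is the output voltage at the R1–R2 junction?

V_out ≈ 4.39 V

The load sits in parallel with R2, giving an effective lower resistance R2' = R2·R_L/(R2+R_L) = 1.385 Ω.
Now apply the divider: V_out = 13.3 × 0.3301 = 4.390 V.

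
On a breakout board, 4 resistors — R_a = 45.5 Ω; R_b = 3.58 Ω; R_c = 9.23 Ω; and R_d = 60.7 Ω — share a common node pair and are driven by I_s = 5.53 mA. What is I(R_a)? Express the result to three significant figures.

I ≈ 0.285 mA

Conductances: ΣG = 1/45.5 + 1/3.58 + 1/9.23 + 1/60.7 = 0.4261 (1/Ω).
Current divider: I(R_a) = I_s · G_k/ΣG = 5.53 × (0.02198/0.4261) = 5.53 × 0.05158 = 0.2852 mA.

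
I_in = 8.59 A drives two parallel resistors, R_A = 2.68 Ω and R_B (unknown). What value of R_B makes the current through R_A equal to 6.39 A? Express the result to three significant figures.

In a two-way split, I_A/I_in = R_B/(R_A + R_B).
With f = 0.7439, R_B = R_A · f/(1−f) = 2.68 × 2.905 = 7.784 Ω.

R_B ≈ 7.78 Ω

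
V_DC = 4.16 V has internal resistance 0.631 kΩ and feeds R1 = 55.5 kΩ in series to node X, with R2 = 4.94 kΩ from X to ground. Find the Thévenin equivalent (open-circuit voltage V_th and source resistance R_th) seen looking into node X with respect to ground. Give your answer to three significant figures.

R1' = 0.631 + 55.5 = 56.13 kΩ (source resistance + R1).
Open-circuit (no load on X): V_th = V_DC · R2/(R1' + R2) = 4.16 × 4.94/(56.13 + 4.94) = 0.3365 V.
Looking into X with the source shorted: R_th = R1'·R2/(R1'+R2) = 56.13 × 4.94/61.07 = 4.540 kΩ.

V_th ≈ 0.337 V, R_th ≈ 4.54 kΩ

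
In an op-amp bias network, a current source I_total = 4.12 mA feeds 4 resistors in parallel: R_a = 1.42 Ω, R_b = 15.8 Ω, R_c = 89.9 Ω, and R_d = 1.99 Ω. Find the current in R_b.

I ≈ 0.204 mA

Conductances: ΣG = 1/1.42 + 1/15.8 + 1/89.9 + 1/1.99 = 1.281 (1/Ω).
R_b takes the fraction G_k/ΣG = 0.06329/1.281 = 0.04940, so I = 4.12 × 0.04940 = 0.2035 mA.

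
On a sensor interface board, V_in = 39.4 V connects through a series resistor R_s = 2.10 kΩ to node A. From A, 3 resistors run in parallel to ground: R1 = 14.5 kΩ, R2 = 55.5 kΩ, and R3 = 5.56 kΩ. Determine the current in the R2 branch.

Combine the parallel branches: R_p = (1/14.5 + 1/55.5 + 1/5.56)⁻¹ = 3.748 kΩ.
Node voltage V_A = V_in · R_p/(R_s + R_p) = 39.4 × 0.6409 = 25.25 V.
I(R2) = V_A / R2 = 25.25/55.5 = 0.4550 mA.

I ≈ 0.455 mA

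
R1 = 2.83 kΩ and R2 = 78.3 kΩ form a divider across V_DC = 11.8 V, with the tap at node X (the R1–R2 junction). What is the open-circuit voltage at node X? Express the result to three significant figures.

V_th is the unloaded tap voltage: V_DC · R2/(R1+R2) = 11.8 × 0.9651 = 11.39 V.

V_th ≈ 11.4 V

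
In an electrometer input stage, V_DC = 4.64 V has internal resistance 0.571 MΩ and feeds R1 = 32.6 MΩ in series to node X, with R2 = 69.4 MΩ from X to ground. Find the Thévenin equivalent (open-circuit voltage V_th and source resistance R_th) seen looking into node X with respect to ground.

R1' = 0.571 + 32.6 = 33.17 MΩ (source resistance + R1).
V_th is the unloaded tap voltage: V_DC · R2/(R1'+R2) = 4.64 × 0.6766 = 3.139 V.
Looking into X with the source shorted: R_th = R1'·R2/(R1'+R2) = 33.17 × 69.4/102.6 = 22.44 MΩ.

V_th ≈ 3.14 V, R_th ≈ 22.4 MΩ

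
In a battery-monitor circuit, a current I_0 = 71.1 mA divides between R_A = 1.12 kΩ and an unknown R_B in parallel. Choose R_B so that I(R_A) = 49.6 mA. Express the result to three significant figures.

R_B ≈ 2.58 kΩ

In a two-way split, I_A/I_0 = R_B/(R_A + R_B).
49.6/71.1 = R_B/(R_A + R_B) → R_B = R_A · (0.6976)/(1 − 0.6976) = 1.12 × 2.307 = 2.584 kΩ.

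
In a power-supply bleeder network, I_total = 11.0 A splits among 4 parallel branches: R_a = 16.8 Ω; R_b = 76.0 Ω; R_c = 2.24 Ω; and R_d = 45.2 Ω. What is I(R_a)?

ΣG = 1/16.8 + 1/76.0 + 1/2.24 + 1/45.2 = 0.5412.
Current divider: I(R_a) = I_total · G_k/ΣG = 11.0 × (0.05952/0.5412) = 11.0 × 0.1100 = 1.210 A.

I ≈ 1.21 A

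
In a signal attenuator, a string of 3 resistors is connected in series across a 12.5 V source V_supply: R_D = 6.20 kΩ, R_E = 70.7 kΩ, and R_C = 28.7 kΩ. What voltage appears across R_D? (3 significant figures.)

V ≈ 0.734 V

ΣR = 6.20 + 70.7 + 28.7 = 105.6 kΩ.
V = V_supply · R/ΣR = 12.5 × 0.05871 = 0.7339 V.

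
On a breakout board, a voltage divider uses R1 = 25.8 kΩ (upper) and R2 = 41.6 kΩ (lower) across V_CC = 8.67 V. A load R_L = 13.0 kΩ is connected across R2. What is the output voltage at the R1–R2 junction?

V_out ≈ 2.41 V

R2 ‖ R_L = (41.6 × 13.0)/(41.6 + 13.0) = 9.905 kΩ.
Then V_out = V_CC · R2'/(R1 + R2') = 8.67 × 9.905/35.70 = 2.405 V.
(Unloaded it would be 5.35 V; the load pulls it down.)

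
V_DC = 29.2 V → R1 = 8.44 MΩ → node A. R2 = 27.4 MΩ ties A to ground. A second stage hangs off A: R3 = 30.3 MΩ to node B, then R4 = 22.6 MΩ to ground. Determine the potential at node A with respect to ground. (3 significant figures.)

V_A ≈ 19.9 V

Looking into the second stage from A: R3 + R4 = 52.90 MΩ appears in parallel with R2.
R2 ‖ (R3+R4) = 18.05 MΩ.
V_A = 29.2 × 18.05/(8.44 + 18.05) = 19.90 V.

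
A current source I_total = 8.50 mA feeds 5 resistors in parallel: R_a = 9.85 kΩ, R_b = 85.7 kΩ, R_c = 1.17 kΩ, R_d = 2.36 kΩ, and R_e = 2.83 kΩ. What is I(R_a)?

Conductances: ΣG = 1/9.85 + 1/85.7 + 1/1.17 + 1/2.36 + 1/2.83 = 1.745 (1/kΩ).
Current divider: I(R_a) = I_total · G_k/ΣG = 8.50 × (0.1015/1.745) = 8.50 × 0.05818 = 0.4945 mA.

I ≈ 0.495 mA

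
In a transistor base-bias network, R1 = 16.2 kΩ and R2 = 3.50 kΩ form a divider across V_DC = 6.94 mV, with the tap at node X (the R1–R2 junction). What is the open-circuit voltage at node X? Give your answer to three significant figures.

V_th ≈ 1.23 mV

V_th is the unloaded tap voltage: V_DC · R2/(R1+R2) = 6.94 × 0.1777 = 1.233 mV.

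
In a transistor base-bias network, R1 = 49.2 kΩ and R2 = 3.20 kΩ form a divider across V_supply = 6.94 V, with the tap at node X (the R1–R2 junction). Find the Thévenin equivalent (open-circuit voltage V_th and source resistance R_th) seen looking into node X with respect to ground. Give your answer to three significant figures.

Open-circuit (no load on X): V_th = V_supply · R2/(R1 + R2) = 6.94 × 3.20/(49.20 + 3.20) = 0.4238 V.
Looking into X with the source shorted: R_th = R1·R2/(R1+R2) = 49.20 × 3.20/52.40 = 3.005 kΩ.

V_th ≈ 0.424 V, R_th ≈ 3.00 kΩ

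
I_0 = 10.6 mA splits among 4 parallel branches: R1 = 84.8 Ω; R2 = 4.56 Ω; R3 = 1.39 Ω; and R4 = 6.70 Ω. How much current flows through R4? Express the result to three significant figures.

I ≈ 1.44 mA

Conductances: ΣG = 1/84.8 + 1/4.56 + 1/1.39 + 1/6.70 = 1.100 (1/Ω).
By the current-divider rule, I = I_0 · G_k/ΣG = 10.6 × 0.1357 = 1.439 mA.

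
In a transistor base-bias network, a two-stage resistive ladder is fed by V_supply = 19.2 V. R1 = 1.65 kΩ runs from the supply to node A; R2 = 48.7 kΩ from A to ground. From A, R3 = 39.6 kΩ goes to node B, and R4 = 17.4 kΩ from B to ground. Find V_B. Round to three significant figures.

V_B ≈ 5.51 V

Looking into the second stage from A: R3 + R4 = 57.00 kΩ appears in parallel with R2.
R2 ‖ (R3+R4) = 26.26 kΩ.
V_A = 19.2 × 26.26/(1.65 + 26.26) = 18.07 V.
Then the unloaded second divider: V_B = V_A × R4/(R3+R4) = 18.07 × 0.3053 = 5.515 V.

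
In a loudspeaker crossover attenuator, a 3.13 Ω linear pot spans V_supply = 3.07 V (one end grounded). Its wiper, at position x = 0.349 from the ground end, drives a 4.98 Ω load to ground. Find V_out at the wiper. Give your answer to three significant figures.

Lower segment x·R_p = 1.092 Ω; upper segment (1−x)·R_p = 2.038 Ω.
R_L loads the lower segment: effective lower R = 0.8959 Ω.
Then V_out = V_supply · 0.8959/(2.038 + 0.8959) = 0.9375 V.

V_out ≈ 0.938 V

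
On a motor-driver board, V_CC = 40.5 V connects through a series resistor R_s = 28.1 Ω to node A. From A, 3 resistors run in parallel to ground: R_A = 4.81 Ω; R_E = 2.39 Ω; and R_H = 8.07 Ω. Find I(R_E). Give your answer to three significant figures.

I ≈ 0.767 A

Parallel bank: R_p = 1/(1/4.81 + 1/2.39 + 1/8.07) = 1.333 Ω.
V_A = 40.5 × 1.333/29.43 = 1.834 V.
I(R_E) = V_A / R_E = 1.834/2.39 = 0.7674 A.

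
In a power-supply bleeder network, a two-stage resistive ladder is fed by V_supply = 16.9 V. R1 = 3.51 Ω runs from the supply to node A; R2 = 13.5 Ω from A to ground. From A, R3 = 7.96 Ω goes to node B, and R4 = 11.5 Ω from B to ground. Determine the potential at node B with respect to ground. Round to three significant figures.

Looking into the second stage from A: R3 + R4 = 19.46 Ω appears in parallel with R2.
Effective lower resistance at A: R2 ‖ 19.46 = 7.971 Ω.
First divider: V_A = V_supply · 7.971/(3.51 + 7.971) = 11.73 V.
Stage 2 is unloaded, so V_B = V_A · R4/(R3+R4) = 11.73 × 11.5/19.46 = 6.934 V.

V_B ≈ 6.93 V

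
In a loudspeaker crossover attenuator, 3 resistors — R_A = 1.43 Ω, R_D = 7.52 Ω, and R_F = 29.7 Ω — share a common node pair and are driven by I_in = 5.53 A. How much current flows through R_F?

Total conductance ΣG = 1/1.43 + 1/7.52 + 1/29.7 = 0.8659 (units of 1/Ω).
Current divider: I(R_F) = I_in · G_k/ΣG = 5.53 × (0.03367/0.8659) = 5.53 × 0.03888 = 0.2150 A.

I ≈ 0.215 A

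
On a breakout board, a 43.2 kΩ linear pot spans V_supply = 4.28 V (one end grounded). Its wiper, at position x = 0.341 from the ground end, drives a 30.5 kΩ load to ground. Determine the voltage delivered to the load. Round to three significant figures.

Lower segment x·R_p = 14.73 kΩ; upper segment (1−x)·R_p = 28.47 kΩ.
R_L loads the lower segment: effective lower R = 9.933 kΩ.
V_out = 4.28 × 9.933/(28.47 + 9.933) = 1.107 V.
(Unloaded: V_out = x·V_supply = 1.46 V.)

V_out ≈ 1.11 V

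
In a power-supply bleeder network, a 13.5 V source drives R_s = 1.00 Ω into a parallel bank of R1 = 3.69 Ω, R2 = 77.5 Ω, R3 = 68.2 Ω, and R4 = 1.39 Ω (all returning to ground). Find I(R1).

I ≈ 1.81 A

Combine the parallel branches: R_p = (1/3.69 + 1/77.5 + 1/68.2 + 1/1.39)⁻¹ = 0.9823 Ω.
Node voltage V_A = V_DC · R_p/(R_s + R_p) = 13.5 × 0.4955 = 6.690 V.
Branch current I = V_A/R1 = 6.690/3.69 = 1.813 A.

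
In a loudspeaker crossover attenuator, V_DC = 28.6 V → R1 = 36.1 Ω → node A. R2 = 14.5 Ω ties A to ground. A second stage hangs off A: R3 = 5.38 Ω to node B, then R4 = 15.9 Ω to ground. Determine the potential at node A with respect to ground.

Looking into the second stage from A: R3 + R4 = 21.28 Ω appears in parallel with R2.
Effective lower resistance at A: R2 ‖ 21.28 = 8.624 Ω.
V_A = 28.6 × 8.624/(36.1 + 8.624) = 5.515 V.

V_A ≈ 5.51 V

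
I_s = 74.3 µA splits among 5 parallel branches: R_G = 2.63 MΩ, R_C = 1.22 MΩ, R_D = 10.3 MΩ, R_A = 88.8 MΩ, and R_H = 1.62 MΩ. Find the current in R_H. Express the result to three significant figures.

I ≈ 23.8 µA

Conductances: ΣG = 1/2.63 + 1/1.22 + 1/10.3 + 1/88.8 + 1/1.62 = 1.926 (1/MΩ).
Current divider: I(R_H) = I_s · G_k/ΣG = 74.3 × (0.6173/1.926) = 74.3 × 0.3206 = 23.82 µA.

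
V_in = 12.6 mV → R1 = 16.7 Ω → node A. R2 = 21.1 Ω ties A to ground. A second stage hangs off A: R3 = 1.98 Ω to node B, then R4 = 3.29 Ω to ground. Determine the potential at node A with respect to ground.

Node A sees R2 in parallel with the series input of stage 2, R3 + R4 = 5.270 Ω.
R2 ‖ (R3+R4) = 4.217 Ω.
V_A = 12.6 × 4.217/(16.7 + 4.217) = 2.540 mV.

V_A ≈ 2.54 mV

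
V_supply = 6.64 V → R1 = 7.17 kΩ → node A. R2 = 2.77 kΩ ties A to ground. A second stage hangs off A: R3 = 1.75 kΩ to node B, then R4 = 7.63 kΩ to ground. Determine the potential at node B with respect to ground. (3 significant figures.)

Looking into the second stage from A: R3 + R4 = 9.380 kΩ appears in parallel with R2.
Effective lower resistance at A: R2 ‖ 9.380 = 2.138 kΩ.
So V_A = 6.64 × 0.2297 = 1.525 V.
V_B = V_A × 0.8134 = 1.241 V.

V_B ≈ 1.24 V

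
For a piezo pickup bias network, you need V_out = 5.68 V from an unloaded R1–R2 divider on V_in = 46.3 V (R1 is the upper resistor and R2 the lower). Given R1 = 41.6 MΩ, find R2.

Required fraction k = V_out/V_in = 0.1227.
Rearranging, R2 = R1·k/(1−k) = 41.6 × 0.1398 = 5.817 MΩ.

R2 ≈ 5.82 MΩ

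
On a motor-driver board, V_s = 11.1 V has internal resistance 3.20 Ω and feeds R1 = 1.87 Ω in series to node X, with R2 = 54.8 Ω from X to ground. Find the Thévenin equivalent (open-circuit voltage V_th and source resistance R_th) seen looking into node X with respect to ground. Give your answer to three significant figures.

R1' = 3.20 + 1.87 = 5.070 Ω (source resistance + R1).
V_th is the unloaded tap voltage: V_s · R2/(R1'+R2) = 11.1 × 0.9153 = 10.16 V.
Zeroing V_s shorts the top of R1' to ground, so R_th = R1' ‖ R2 = 4.641 Ω.

V_th ≈ 10.2 V, R_th ≈ 4.64 Ω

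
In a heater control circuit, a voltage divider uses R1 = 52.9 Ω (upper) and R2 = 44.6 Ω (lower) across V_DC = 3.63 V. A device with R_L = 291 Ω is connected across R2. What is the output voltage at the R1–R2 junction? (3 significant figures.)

V_out ≈ 1.53 V

The load sits in parallel with R2, giving an effective lower resistance R2' = R2·R_L/(R2+R_L) = 38.67 Ω.
Voltage divider with the loaded lower leg: V_out = 3.63 × 38.67/(52.9 + 38.67) = 3.63 × 0.4223 = 1.533 V.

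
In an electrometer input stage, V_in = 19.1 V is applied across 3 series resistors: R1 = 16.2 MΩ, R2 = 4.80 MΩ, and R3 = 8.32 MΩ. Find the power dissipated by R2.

P ≈ 2.04 µW

ΣR = 29.32 MΩ → I = 19.1/29.32 = 0.6514 µA.
P = I²R = 0.4244 × 4.80 = 2.037 µW.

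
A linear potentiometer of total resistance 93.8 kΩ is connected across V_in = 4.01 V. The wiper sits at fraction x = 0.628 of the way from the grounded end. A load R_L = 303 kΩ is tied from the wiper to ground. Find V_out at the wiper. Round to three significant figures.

V_out ≈ 2.35 V

Split the track: R_lower = x·R_p = 58.91 kΩ, R_upper = (1−x)·R_p = 34.89 kΩ.
(x·R_p) ‖ R_L = 49.32 kΩ.
V_out = 4.01 × 49.32/(34.89 + 49.32) = 2.348 V.
(Unloaded: V_out = x·V_in = 2.52 V.)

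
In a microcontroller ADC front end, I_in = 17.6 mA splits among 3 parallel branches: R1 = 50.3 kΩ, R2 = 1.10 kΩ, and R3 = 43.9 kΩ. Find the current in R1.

Total conductance ΣG = 1/50.3 + 1/1.10 + 1/43.9 = 0.9518 (units of 1/kΩ).
Current divider: I(R1) = I_in · G_k/ΣG = 17.6 × (0.01988/0.9518) = 17.6 × 0.02089 = 0.3676 mA.

I ≈ 0.368 mA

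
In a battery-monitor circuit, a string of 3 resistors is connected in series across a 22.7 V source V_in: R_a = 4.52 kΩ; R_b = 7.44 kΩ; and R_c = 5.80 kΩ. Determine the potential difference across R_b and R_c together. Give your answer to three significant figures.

Series total: ΣR = 4.52 + 7.44 + 5.80 = 17.76 kΩ.
R_{R_b..R_c} = 7.44 + 5.80 = 13.24 kΩ.
V = V_in · R/ΣR = 22.7 × 0.7455 = 16.92 V.

V ≈ 16.9 V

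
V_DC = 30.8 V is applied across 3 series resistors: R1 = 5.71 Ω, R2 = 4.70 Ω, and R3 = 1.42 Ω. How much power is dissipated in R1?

P ≈ 38.7 W

The common current is I = 30.8/11.83 = 2.604 A.
V(R1) = I·R = 14.87 V; P = V·I = 14.87 × 2.604 = 38.71 W.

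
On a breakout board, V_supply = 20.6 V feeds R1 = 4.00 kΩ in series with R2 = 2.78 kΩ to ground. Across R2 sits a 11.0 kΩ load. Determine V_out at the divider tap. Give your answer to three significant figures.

The load sits in parallel with R2, giving an effective lower resistance R2' = R2·R_L/(R2+R_L) = 2.219 kΩ.
Voltage divider with the loaded lower leg: V_out = 20.6 × 2.219/(4.00 + 2.219) = 20.6 × 0.3568 = 7.351 V.

V_out ≈ 7.35 V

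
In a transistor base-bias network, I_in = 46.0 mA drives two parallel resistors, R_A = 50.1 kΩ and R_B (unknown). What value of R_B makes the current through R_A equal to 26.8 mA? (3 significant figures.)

In a two-way split, I_A/I_in = R_B/(R_A + R_B).
With f = 0.5826, R_B = R_A · f/(1−f) = 50.1 × 1.396 = 69.93 kΩ.

R_B ≈ 69.9 kΩ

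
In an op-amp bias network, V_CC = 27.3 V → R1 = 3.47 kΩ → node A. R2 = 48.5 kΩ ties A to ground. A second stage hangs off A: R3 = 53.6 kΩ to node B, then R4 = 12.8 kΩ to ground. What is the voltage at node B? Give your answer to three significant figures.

Node A sees R2 in parallel with the series input of stage 2, R3 + R4 = 66.40 kΩ.
R2 ‖ (R3+R4) = 28.03 kΩ.
First divider: V_A = V_CC · 28.03/(3.47 + 28.03) = 24.29 V.
Stage 2 is unloaded, so V_B = V_A · R4/(R3+R4) = 24.29 × 12.8/66.40 = 4.683 V.

V_B ≈ 4.68 V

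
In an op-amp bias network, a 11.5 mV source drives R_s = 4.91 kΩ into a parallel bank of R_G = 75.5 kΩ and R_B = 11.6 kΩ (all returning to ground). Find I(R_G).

Combine the parallel branches: R_p = (1/75.5 + 1/11.6)⁻¹ = 10.06 kΩ.
V_A by voltage divider: V_A = 11.5 × 10.06/(4.91 + 10.06) = 7.727 mV.
Branch current I = V_A/R_G = 7.727/75.5 = 0.1023 µA.
(Check via current divider: I_total = 0.7685 µA; share G_k/ΣG = 0.1332 → same result.)

I ≈ 0.102 µA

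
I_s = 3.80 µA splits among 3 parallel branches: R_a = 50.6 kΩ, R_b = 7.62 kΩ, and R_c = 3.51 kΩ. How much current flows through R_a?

I ≈ 0.172 µA

Total conductance ΣG = 1/50.6 + 1/7.62 + 1/3.51 = 0.4359 (units of 1/kΩ).
By the current-divider rule, I = I_s · G_k/ΣG = 3.80 × 0.04534 = 0.1723 µA.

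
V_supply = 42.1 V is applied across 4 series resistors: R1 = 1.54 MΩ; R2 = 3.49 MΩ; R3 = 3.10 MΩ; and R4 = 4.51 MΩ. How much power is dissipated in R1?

The common current is I = 42.1/12.64 = 3.331 µA.
V(R1) = I·R = 5.129 V; P = V·I = 5.129 × 3.331 = 17.08 µW.

P ≈ 17.1 µW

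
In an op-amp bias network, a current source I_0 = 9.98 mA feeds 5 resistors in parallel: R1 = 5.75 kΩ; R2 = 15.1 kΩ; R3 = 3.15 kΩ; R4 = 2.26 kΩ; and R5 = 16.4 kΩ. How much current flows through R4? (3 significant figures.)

I ≈ 4.16 mA

Total conductance ΣG = 1/5.75 + 1/15.1 + 1/3.15 + 1/2.26 + 1/16.4 = 1.061 (units of 1/kΩ).
Current divider: I(R4) = I_0 · G_k/ΣG = 9.98 × (0.4425/1.061) = 9.98 × 0.4170 = 4.162 mA.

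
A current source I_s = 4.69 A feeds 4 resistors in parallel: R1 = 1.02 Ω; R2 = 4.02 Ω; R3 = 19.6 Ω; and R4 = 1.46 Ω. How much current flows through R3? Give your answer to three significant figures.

I ≈ 0.122 A

ΣG = 1/1.02 + 1/4.02 + 1/19.6 + 1/1.46 = 1.965.
By the current-divider rule, I = I_s · G_k/ΣG = 4.69 × 0.02596 = 0.1218 A.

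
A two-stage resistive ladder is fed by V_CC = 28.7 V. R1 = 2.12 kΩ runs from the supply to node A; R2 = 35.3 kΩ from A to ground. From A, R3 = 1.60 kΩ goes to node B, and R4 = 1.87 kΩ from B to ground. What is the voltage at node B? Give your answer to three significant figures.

V_B ≈ 9.26 V

Node A sees R2 in parallel with the series input of stage 2, R3 + R4 = 3.470 kΩ.
R2 ‖ (R3+R4) = 3.159 kΩ.
So V_A = 28.7 × 0.5984 = 17.18 V.
Stage 2 is unloaded, so V_B = V_A · R4/(R3+R4) = 17.18 × 1.87/3.470 = 9.256 V.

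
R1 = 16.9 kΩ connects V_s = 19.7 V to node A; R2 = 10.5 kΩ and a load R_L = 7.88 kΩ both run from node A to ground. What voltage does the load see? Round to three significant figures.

R2 ‖ R_L = (10.5 × 7.88)/(10.5 + 7.88) = 4.502 kΩ.
Then V_out = V_s · R2'/(R1 + R2') = 19.7 × 4.502/21.40 = 4.144 V.

V_out ≈ 4.14 V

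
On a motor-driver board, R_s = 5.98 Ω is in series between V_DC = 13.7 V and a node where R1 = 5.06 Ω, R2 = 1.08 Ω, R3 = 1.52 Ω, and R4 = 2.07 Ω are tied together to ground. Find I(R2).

Equivalent of the parallel group: R_p = 0.4416 Ω.
V_A by voltage divider: V_A = 13.7 × 0.4416/(5.98 + 0.4416) = 0.9421 V.
Branch current I = V_A/R2 = 0.9421/1.08 = 0.8723 A.
(Equivalently: I_total = 2.133 A, then current-divider fraction G_k/ΣG = 0.4089.)

I ≈ 0.872 A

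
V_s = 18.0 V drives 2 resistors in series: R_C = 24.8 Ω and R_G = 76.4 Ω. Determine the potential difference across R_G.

Total series resistance ΣR = 24.8 + 76.4 = 101.2 Ω.
V = V_s · R/ΣR = 18.0 × 0.7549 = 13.59 V.

V ≈ 13.6 V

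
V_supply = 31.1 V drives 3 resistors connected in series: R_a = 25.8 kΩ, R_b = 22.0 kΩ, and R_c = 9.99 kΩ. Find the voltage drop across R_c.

Series total: ΣR = 25.8 + 22.0 + 9.99 = 57.79 kΩ.
V = V_supply · R/ΣR = 31.1 × 0.1729 = 5.376 V.

V ≈ 5.38 V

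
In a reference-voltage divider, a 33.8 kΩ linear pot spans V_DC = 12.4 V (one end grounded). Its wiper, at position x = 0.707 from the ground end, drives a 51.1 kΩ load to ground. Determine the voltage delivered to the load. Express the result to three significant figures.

The pot divides into 9.903 kΩ above the wiper and 23.90 kΩ below.
(x·R_p) ‖ R_L = 16.28 kΩ.
Loaded-divider output: V_out = 12.4 × 0.6218 = 7.710 V.

V_out ≈ 7.71 V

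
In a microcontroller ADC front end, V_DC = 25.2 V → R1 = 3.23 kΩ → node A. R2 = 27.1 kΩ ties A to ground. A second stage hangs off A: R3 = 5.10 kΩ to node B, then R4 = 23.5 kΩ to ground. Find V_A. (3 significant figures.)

Node A sees R2 in parallel with the series input of stage 2, R3 + R4 = 28.60 kΩ.
Effective lower resistance at A: R2 ‖ 28.60 = 13.91 kΩ.
V_A = 25.2 × 13.91/(3.23 + 13.91) = 20.45 V.

V_A ≈ 20.5 V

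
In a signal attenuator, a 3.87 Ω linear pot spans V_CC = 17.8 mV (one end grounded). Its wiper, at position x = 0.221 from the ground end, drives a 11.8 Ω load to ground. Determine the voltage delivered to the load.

V_out ≈ 3.72 mV

The pot divides into 3.015 Ω above the wiper and 0.8553 Ω below.
R_L loads the lower segment: effective lower R = 0.7975 Ω.
V_out = 17.8 × 0.7975/(3.015 + 0.7975) = 3.724 mV.
(Unloaded: V_out = x·V_CC = 3.93 mV.)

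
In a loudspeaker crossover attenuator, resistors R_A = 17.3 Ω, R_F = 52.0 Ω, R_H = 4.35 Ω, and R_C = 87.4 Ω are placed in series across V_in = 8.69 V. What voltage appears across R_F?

Series total: ΣR = 17.3 + 52.0 + 4.35 + 87.4 = 161.1 Ω.
By the voltage-divider rule, V = 8.69 × 52.00/161.1 = 2.806 V.

V ≈ 2.81 V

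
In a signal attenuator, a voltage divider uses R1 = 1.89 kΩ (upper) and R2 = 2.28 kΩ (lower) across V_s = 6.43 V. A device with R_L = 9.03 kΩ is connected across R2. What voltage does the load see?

First combine the lower leg with the load: R2 ‖ R_L = 1.820 kΩ.
Then V_out = V_s · R2'/(R1 + R2') = 6.43 × 1.820/3.710 = 3.155 V.

V_out ≈ 3.15 V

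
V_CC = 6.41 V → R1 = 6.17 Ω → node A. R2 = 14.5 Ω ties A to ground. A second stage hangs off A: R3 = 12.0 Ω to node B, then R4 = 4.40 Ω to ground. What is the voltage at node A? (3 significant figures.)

The second stage (R3 + R4 = 16.40 Ω) loads node A in parallel with R2.
R2 ‖ (R3+R4) = 7.696 Ω.
First divider: V_A = V_CC · 7.696/(6.17 + 7.696) = 3.558 V.

V_A ≈ 3.56 V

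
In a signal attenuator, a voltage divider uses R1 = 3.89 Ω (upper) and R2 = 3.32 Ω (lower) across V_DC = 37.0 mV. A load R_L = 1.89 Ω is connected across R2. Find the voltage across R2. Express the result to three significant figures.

R2 ‖ R_L = (3.32 × 1.89)/(3.32 + 1.89) = 1.204 Ω.
Now apply the divider: V_out = 37.0 × 0.2364 = 8.747 mV.
(Unloaded it would be 17.0 mV; the load pulls it down.)

V_out ≈ 8.75 mV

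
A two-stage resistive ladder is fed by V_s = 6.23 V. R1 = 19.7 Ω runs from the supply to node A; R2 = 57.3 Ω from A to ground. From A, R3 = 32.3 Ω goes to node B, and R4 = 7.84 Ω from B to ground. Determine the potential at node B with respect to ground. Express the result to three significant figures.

Looking into the second stage from A: R3 + R4 = 40.14 Ω appears in parallel with R2.
Effective lower resistance at A: R2 ‖ 40.14 = 23.60 Ω.
First divider: V_A = V_s · 23.60/(19.7 + 23.60) = 3.396 V.
Then the unloaded second divider: V_B = V_A × R4/(R3+R4) = 3.396 × 0.1953 = 0.6633 V.

V_B ≈ 0.663 V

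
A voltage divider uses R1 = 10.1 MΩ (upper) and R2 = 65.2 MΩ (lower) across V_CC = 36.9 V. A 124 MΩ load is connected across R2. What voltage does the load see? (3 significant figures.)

V_out ≈ 29.8 V

The load sits in parallel with R2, giving an effective lower resistance R2' = R2·R_L/(R2+R_L) = 42.73 MΩ.
Now apply the divider: V_out = 36.9 × 0.8088 = 29.85 V.
(Unloaded it would be 32.0 V; the load pulls it down.)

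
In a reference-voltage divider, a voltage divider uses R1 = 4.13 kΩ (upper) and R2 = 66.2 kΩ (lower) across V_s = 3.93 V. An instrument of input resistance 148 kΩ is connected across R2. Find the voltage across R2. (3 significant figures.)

V_out ≈ 3.60 V

The load sits in parallel with R2, giving an effective lower resistance R2' = R2·R_L/(R2+R_L) = 45.74 kΩ.
Voltage divider with the loaded lower leg: V_out = 3.93 × 45.74/(4.13 + 45.74) = 3.93 × 0.9172 = 3.605 V.
(Unloaded it would be 3.70 V; the load pulls it down.)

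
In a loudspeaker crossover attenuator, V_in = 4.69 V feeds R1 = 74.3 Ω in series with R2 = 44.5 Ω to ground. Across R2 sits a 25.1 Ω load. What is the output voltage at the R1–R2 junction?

The load sits in parallel with R2, giving an effective lower resistance R2' = R2·R_L/(R2+R_L) = 16.05 Ω.
Voltage divider with the loaded lower leg: V_out = 4.69 × 16.05/(74.3 + 16.05) = 4.69 × 0.1776 = 0.8331 V.
(Unloaded it would be 1.76 V; the load pulls it down.)

V_out ≈ 0.833 V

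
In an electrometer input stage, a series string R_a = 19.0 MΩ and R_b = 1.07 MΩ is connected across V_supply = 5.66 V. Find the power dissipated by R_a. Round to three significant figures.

The common current is I = 5.66/20.07 = 0.2820 µA.
P(R_a) = I²·R_a = (0.2820)² × 19.0 = 1.511 µW.

P ≈ 1.51 µW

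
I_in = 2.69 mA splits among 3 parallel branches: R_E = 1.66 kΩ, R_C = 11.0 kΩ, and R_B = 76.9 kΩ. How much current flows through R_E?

Conductances: ΣG = 1/1.66 + 1/11.0 + 1/76.9 = 0.7063 (1/kΩ).
R_E takes the fraction G_k/ΣG = 0.6024/0.7063 = 0.8529, so I = 2.69 × 0.8529 = 2.294 mA.

I ≈ 2.29 mA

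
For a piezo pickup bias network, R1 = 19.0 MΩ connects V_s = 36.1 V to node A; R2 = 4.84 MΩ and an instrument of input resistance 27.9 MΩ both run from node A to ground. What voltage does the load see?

First combine the lower leg with the load: R2 ‖ R_L = 4.124 MΩ.
Then V_out = V_s · R2'/(R1 + R2') = 36.1 × 4.124/23.12 = 6.439 V.

V_out ≈ 6.44 V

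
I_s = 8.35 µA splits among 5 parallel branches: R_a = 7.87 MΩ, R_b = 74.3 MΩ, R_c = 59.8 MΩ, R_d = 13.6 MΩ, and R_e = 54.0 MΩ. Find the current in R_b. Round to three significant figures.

I ≈ 0.451 µA

Conductances: ΣG = 1/7.87 + 1/74.3 + 1/59.8 + 1/13.6 + 1/54.0 = 0.2493 (1/MΩ).
By the current-divider rule, I = I_s · G_k/ΣG = 8.35 × 0.05399 = 0.4508 µA.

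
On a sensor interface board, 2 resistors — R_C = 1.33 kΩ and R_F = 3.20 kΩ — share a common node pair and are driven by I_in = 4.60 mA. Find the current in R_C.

I ≈ 3.25 mA

For two parallel branches, I_k = I_in · (other R)/(sum of R).
I(R_C) = 4.60 × 3.20/(1.33 + 3.20) = 4.60 × 0.7064 = 3.249 mA.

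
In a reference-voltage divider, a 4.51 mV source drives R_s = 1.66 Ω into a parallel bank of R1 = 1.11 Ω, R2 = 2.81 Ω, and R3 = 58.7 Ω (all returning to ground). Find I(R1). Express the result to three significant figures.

I ≈ 1.30 mA

Equivalent of the parallel group: R_p = 0.7850 Ω.
V_A by voltage divider: V_A = 4.51 × 0.7850/(1.66 + 0.7850) = 1.448 mV.
Branch current I = V_A/R1 = 1.448/1.11 = 1.305 mA.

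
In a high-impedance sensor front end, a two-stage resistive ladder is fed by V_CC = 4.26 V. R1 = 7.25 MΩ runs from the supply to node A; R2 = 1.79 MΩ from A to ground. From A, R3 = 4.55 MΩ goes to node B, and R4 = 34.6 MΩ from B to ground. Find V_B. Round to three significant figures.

V_B ≈ 0.719 V

Node A sees R2 in parallel with the series input of stage 2, R3 + R4 = 39.15 MΩ.
R2 ‖ (R3+R4) = 1.712 MΩ.
V_A = 4.26 × 1.712/(7.25 + 1.712) = 0.8137 V.
Stage 2 is unloaded, so V_B = V_A · R4/(R3+R4) = 0.8137 × 34.6/39.15 = 0.7191 V.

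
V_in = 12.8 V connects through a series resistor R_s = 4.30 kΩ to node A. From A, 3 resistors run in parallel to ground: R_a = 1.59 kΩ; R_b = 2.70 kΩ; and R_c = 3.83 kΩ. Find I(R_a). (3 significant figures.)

I ≈ 1.25 mA

Parallel bank: R_p = 1/(1/1.59 + 1/2.70 + 1/3.83) = 0.7934 kΩ.
Node voltage V_A = V_in · R_p/(R_s + R_p) = 12.8 × 0.1558 = 1.994 V.
Branch current I = V_A/R_a = 1.994/1.59 = 1.254 mA.
(Check via current divider: I_total = 2.513 mA; share G_k/ΣG = 0.4990 → same result.)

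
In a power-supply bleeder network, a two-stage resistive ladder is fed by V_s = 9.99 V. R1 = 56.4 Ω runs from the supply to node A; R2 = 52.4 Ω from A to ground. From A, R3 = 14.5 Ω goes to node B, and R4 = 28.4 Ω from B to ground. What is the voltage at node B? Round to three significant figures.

V_B ≈ 1.95 V

Looking into the second stage from A: R3 + R4 = 42.90 Ω appears in parallel with R2.
R2 ‖ (R3+R4) = 23.59 Ω.
V_A = 9.99 × 23.59/(56.4 + 23.59) = 2.946 V.
Then the unloaded second divider: V_B = V_A × R4/(R3+R4) = 2.946 × 0.6620 = 1.950 V.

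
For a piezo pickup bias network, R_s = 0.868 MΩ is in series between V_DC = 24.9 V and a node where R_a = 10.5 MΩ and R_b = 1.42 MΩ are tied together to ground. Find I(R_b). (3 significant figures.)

Parallel bank: R_p = 1/(1/10.5 + 1/1.42) = 1.251 MΩ.
V_A = 24.9 × 1.251/2.119 = 14.70 V.
I(R_b) = V_A / R_b = 14.70/1.42 = 10.35 µA.
(Equivalently: I_total = 11.75 µA, then current-divider fraction G_k/ΣG = 0.8809.)

I ≈ 10.4 µA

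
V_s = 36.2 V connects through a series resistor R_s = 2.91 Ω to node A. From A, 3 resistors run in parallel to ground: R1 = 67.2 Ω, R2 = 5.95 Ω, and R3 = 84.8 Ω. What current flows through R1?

Combine the parallel branches: R_p = (1/67.2 + 1/5.95 + 1/84.8)⁻¹ = 5.135 Ω.
V_A by voltage divider: V_A = 36.2 × 5.135/(2.91 + 5.135) = 23.11 V.
Branch current I = V_A/R1 = 23.11/67.2 = 0.3438 A.

I ≈ 0.344 A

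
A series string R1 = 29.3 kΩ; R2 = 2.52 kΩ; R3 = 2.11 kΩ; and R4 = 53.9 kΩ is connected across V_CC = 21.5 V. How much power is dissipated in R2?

The common current is I = 21.5/87.83 = 0.2448 mA.
V(R2) = I·R = 0.6169 V; P = V·I = 0.6169 × 0.2448 = 0.1510 mW.

P ≈ 0.151 mW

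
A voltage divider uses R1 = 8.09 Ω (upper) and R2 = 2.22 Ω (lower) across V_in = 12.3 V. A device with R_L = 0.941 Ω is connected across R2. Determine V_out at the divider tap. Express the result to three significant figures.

V_out ≈ 0.929 V

R2 ‖ R_L = (2.22 × 0.941)/(2.22 + 0.941) = 0.6609 Ω.
Then V_out = V_in · R2'/(R1 + R2') = 12.3 × 0.6609/8.751 = 0.9289 V.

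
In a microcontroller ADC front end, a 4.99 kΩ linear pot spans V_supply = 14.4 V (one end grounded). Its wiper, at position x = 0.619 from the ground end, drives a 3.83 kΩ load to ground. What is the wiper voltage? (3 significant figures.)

Lower segment x·R_p = 3.089 kΩ; upper segment (1−x)·R_p = 1.901 kΩ.
(x·R_p) ‖ R_L = 1.710 kΩ.
Then V_out = V_supply · 1.710/(1.901 + 1.710) = 6.818 V.
(Unloaded: V_out = x·V_supply = 8.91 V.)

V_out ≈ 6.82 V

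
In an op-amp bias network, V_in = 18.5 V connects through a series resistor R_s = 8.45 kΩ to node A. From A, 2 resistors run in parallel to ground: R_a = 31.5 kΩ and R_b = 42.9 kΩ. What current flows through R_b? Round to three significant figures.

Combine the parallel branches: R_p = (1/31.5 + 1/42.9)⁻¹ = 18.16 kΩ.
V_A = 18.5 × 18.16/26.61 = 12.63 V.
Branch current I = V_A/R_b = 12.63/42.9 = 0.2943 mA.

I ≈ 0.294 mA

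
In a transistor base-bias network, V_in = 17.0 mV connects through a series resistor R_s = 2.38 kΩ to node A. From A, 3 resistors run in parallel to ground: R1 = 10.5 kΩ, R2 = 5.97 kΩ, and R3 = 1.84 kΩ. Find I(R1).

I ≈ 0.555 µA

Equivalent of the parallel group: R_p = 1.240 kΩ.
V_A by voltage divider: V_A = 17.0 × 1.240/(2.38 + 1.240) = 5.824 mV.
I(R1) = V_A / R1 = 5.824/10.5 = 0.5547 µA.
(Check via current divider: I_total = 4.696 µA; share G_k/ΣG = 0.1181 → same result.)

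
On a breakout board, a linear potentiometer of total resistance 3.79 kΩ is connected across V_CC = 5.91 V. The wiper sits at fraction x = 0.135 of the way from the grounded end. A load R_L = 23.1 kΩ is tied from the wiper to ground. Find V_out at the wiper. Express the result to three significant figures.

Split the track: R_lower = x·R_p = 0.5117 kΩ, R_upper = (1−x)·R_p = 3.278 kΩ.
R_L loads the lower segment: effective lower R = 0.5006 kΩ.
V_out = 5.91 × 0.5006/(3.278 + 0.5006) = 0.7829 V.

V_out ≈ 0.783 V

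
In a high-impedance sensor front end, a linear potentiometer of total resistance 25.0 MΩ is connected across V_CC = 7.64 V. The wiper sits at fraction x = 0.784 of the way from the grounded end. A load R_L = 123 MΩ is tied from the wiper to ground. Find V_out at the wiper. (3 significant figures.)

Split the track: R_lower = x·R_p = 19.60 MΩ, R_upper = (1−x)·R_p = 5.400 MΩ.
R_L loads the lower segment: effective lower R = 16.91 MΩ.
Then V_out = V_CC · 16.91/(5.400 + 16.91) = 5.790 V.
(Unloaded: V_out = x·V_CC = 5.99 V.)

V_out ≈ 5.79 V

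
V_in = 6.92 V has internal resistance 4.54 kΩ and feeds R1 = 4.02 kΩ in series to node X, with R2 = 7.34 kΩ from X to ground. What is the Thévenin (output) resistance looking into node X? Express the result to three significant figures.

R_th ≈ 3.95 kΩ

R1' = 4.54 + 4.02 = 8.560 kΩ (source resistance + R1).
With V_in suppressed (replaced by a short), R_th = R1' ‖ R2 = (8.560 × 7.34)/(8.560 + 7.34) = 3.952 kΩ.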